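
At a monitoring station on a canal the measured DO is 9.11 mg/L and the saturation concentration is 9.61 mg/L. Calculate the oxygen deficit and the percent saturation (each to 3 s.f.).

D = C_s − C = 9.61 − 9.11 = 0.500 mg/L.
% saturation = 9.11/9.61 × 100 = 94.8 %.

D ≈ 0.500 mg/L; 94.8 % saturation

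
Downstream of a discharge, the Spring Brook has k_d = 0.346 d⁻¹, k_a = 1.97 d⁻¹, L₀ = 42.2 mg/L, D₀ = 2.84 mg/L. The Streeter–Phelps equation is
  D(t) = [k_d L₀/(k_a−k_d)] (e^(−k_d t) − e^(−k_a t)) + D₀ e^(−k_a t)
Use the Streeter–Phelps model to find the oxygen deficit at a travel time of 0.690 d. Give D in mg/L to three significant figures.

k_d L₀/(k_a−k_d) = 0.346×42.2/(1.97−0.346) = 14.60/1.624 = 8.991 mg/L.
e^(−k_d t) = e^(−0.346×0.6900) = 0.7876; e^(−k_a t) = e^(−1.97×0.6900) = 0.2568.
D = 8.991 × (0.7876 − 0.2568) + 2.84 × 0.2568 = 4.772 + 0.7294 = 5.502 mg/L.

D ≈ 5.50 mg/L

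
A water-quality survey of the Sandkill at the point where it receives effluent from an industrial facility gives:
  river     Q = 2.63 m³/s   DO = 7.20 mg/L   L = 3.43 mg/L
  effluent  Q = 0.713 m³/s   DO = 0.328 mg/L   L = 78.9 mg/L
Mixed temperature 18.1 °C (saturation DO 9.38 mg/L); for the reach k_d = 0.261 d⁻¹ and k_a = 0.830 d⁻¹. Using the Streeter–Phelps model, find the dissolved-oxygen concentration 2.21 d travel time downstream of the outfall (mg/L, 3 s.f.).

DO ≈ 5.20 mg/L

Mixed DO = (2.63×7.20 + 0.713×0.328)/(2.63+0.713) = 19.17/3.343 = 5.734 mg/L.
Mixed L₀ = (2.63×3.43 + 0.713×78.9)/(3.343) = 65.28/3.343 = 19.53 mg/L.
Initial deficit D₀ = C_s − DO₀ = 9.38 − 5.734 = 3.646 mg/L.
D(2.21) = [0.261×19.53/(0.830−0.261)](e^(−0.261×2.21) − e^(−0.830×2.21)) + 3.646 e^(−0.830×2.21)
= 8.957 × (0.5617 − 0.1597) + 3.646 × 0.1597 = 4.183 mg/L.
DO = 9.38 − 4.183 = 5.197 mg/L.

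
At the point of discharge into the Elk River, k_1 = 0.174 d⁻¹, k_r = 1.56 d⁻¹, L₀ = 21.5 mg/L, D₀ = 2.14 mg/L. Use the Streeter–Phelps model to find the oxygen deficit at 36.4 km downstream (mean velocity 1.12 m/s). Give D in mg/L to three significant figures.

Travel time t = x/v = 36.4 km / (1.12 m/s) = 36400 m / 1.12 m/s = 32500 s = 0.3762 d.
k_1 L₀/(k_r−k_1) = 0.174×21.5/(1.56−0.174) = 3.741/1.386 = 2.699 mg/L.
e^(−k_1 t) = e^(−0.174×0.3762) = 0.9366; e^(−k_r t) = e^(−1.56×0.3762) = 0.5561.
D = 2.699 × (0.9366 − 0.5561) + 2.14 × 0.5561 = 1.027 + 1.190 = 2.217 mg/L.

D ≈ 2.22 mg/L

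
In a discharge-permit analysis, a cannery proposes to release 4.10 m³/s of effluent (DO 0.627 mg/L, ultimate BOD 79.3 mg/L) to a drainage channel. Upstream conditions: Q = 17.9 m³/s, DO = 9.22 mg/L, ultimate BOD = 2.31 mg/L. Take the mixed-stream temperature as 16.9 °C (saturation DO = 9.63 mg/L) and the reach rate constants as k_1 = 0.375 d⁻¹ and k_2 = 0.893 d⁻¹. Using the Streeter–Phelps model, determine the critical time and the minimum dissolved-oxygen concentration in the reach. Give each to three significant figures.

Mixed DO = (17.9×9.22 + 4.10×0.627)/(17.9+4.10) = 167.6/22.00 = 7.619 mg/L.
Mixed L₀ = (17.9×2.31 + 4.10×79.3)/(22.00) = 366.5/22.00 = 16.66 mg/L.
Initial deficit D₀ = C_s − DO₀ = 9.63 − 7.619 = 2.011 mg/L.
t_c = (1/0.5180) ln[(0.893/0.375)(1 − 2.011×0.5180/(0.375×16.66))] = 1.931 × ln(1.984) = 1.323 d.
D_c = (0.375/0.893) × 16.66 × e^(−0.375×1.323) = 0.4199 × 16.66 × 0.6089 = 4.260 mg/L.
Minimum DO = 9.63 − 4.260 = 5.370 mg/L.

t_c ≈ 1.32 d; minimum DO ≈ 5.37 mg/L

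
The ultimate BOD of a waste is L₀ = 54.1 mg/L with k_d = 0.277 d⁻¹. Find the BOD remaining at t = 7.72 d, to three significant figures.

L ≈ 6.38 mg/L

L_t = L₀ e^(−k_d t) = 54.1 × e^(−0.277×7.72) = 54.1 × 0.1178 = 6.375 mg/L.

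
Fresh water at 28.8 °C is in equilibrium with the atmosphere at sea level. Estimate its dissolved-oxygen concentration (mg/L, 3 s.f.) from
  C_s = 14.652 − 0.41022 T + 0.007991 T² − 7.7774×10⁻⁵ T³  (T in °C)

C_s = 14.652 − 0.41022×28.8 + 0.007991×28.8² − 7.7774×10⁻⁵×28.8³ = 7.608 mg/L.

C_s ≈ 7.61 mg/L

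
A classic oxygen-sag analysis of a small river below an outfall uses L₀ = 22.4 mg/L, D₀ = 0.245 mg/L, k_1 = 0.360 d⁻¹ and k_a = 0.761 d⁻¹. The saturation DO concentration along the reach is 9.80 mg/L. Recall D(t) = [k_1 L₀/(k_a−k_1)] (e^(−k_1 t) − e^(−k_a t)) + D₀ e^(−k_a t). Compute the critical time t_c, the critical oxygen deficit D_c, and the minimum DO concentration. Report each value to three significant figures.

t_c ≈ 1.84 d; D_c ≈ 5.47 mg/L; min DO ≈ 4.33 mg/L

t_c = [1/(k_a−k_1)] ln[(k_a/k_1)(1 − D₀(k_a−k_1)/(k_1 L₀))]
= [1/(0.761−0.360)] ln[(0.761/0.360)(1 − 0.245×0.4010/(0.360×22.4))]
= (1/0.4010) ln[2.114 × 0.9878] = 2.494 × ln(2.088) = 2.494 × 0.7363 = 1.836 d.
L(t_c) = L₀ e^(−k_1 t_c) = 22.4 × 0.5163 = 11.57 mg/L, and at the critical point k_a D_c = k_1 L, so D_c = (0.360/0.761) × 11.57 = 5.471 mg/L.
Minimum DO = C_s − D_c = 9.80 − 5.471 = 4.329 mg/L.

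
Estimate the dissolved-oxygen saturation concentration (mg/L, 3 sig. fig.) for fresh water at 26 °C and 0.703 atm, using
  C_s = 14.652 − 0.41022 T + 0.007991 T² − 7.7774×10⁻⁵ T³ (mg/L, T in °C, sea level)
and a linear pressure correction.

At sea level: C_s = 14.652 − 0.41022×26 + 0.007991×26² − 7.7774×10⁻⁵×26³ = 8.021 mg/L.
Pressure correction: C_s' = 8.021 × 0.703 = 5.639 mg/L.

C_s ≈ 5.64 mg/L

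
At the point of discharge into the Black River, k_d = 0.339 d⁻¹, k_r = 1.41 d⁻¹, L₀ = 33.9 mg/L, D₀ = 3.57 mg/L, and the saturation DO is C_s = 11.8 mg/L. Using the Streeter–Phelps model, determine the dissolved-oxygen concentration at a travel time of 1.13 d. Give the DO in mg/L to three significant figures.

k_d L₀/(k_r−k_d) = 0.339×33.9/(1.41−0.339) = 11.49/1.071 = 10.73 mg/L.
e^(−k_d t) = e^(−0.339×1.130) = 0.6818; e^(−k_r t) = e^(−1.41×1.130) = 0.2033.
D = 10.73 × (0.6818 − 0.2033) + 3.57 × 0.2033 = 5.135 + 0.7256 = 5.860 mg/L.
DO = C_s − D = 11.8 − 5.860 = 5.940 mg/L.

DO ≈ 5.94 mg/L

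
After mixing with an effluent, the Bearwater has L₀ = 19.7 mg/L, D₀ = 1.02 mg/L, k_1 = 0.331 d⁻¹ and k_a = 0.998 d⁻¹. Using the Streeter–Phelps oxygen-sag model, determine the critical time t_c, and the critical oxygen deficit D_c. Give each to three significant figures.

t_c ≈ 1.49 d; D_c ≈ 3.99 mg/L

At the critical point dD/dt = 0, so k_1 L₀ e^(−k_1 t) = k_a D. Substituting D(t) from the Streeter–Phelps equation and solving for t gives
t_c = ln[(k_a/k_1)(1 − D₀(k_a−k_1)/(k_1 L₀))] / (k_a−k_1).
Here k_a−k_1 = 0.6670 d⁻¹ and 1 − D₀(k_a−k_1)/(k_1 L₀) = 1 − 1.02×0.6670/(0.331×19.7) = 0.8957, so
t_c = ln(3.015 × 0.8957) / 0.6670 = 0.9934 / 0.6670 = 1.489 d.
D_c = (k_1/k_a) L₀ e^(−k_1 t_c) = (0.331/0.998) × 19.7 × e^(−0.331×1.489) = 0.3317 × 19.7 × 0.6108 = 3.991 mg/L.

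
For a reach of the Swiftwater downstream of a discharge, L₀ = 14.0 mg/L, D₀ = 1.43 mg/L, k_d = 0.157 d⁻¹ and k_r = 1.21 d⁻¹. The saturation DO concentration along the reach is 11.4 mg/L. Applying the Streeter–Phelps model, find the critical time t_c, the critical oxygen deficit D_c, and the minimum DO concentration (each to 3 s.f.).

t_c = [1/(k_r−k_d)] ln[(k_r/k_d)(1 − D₀(k_r−k_d)/(k_d L₀))]
= [1/(1.21−0.157)] ln[(1.21/0.157)(1 − 1.43×1.053/(0.157×14.0))]
= (1/1.053) ln[7.707 × 0.3149] = 0.9497 × ln(2.427) = 0.9497 × 0.8867 = 0.8421 d.
L(t_c) = L₀ e^(−k_d t_c) = 14.0 × 0.8762 = 12.27 mg/L, and at the critical point k_r D_c = k_d L, so D_c = (0.157/1.21) × 12.27 = 1.592 mg/L.
Minimum DO = C_s − D_c = 11.4 − 1.592 = 9.808 mg/L.

t_c ≈ 0.842 d; D_c ≈ 1.59 mg/L; min DO ≈ 9.81 mg/L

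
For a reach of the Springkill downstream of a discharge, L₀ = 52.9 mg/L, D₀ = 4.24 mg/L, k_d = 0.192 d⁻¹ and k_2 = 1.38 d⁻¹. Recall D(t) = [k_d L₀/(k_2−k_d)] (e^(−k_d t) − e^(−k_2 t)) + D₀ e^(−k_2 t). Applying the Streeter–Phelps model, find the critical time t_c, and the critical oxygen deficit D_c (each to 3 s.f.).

t_c = [1/(k_2−k_d)] ln[(k_2/k_d)(1 − D₀(k_2−k_d)/(k_d L₀))]
= [1/(1.38−0.192)] ln[(1.38/0.192)(1 − 4.24×1.188/(0.192×52.9))]
= (1/1.188) ln[7.187 × 0.5041] = 0.8418 × ln(3.623) = 0.8418 × 1.287 = 1.084 d.
D_c = (k_d/k_2) L₀ e^(−k_d t_c) = (0.192/1.38) × 52.9 × e^(−0.192×1.084) = 0.1391 × 52.9 × 0.8122 = 5.978 mg/L.

t_c ≈ 1.08 d; D_c ≈ 5.98 mg/L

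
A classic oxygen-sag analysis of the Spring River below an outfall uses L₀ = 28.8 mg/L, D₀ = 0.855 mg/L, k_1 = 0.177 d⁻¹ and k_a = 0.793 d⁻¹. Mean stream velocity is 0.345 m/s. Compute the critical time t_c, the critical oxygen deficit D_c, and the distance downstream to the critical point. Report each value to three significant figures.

t_c ≈ 2.26 d; D_c ≈ 4.31 mg/L; x_c ≈ 67.3 km

t_c = [1/(k_a−k_1)] ln[(k_a/k_1)(1 − D₀(k_a−k_1)/(k_1 L₀))]
= [1/(0.793−0.177)] ln[(0.793/0.177)(1 − 0.855×0.6160/(0.177×28.8))]
= (1/0.6160) ln[4.480 × 0.8967] = 1.623 × ln(4.017) = 1.623 × 1.391 = 2.257 d.
L(t_c) = L₀ e^(−k_1 t_c) = 28.8 × 0.6706 = 19.31 mg/L, and at the critical point k_a D_c = k_1 L, so D_c = (0.177/0.793) × 19.31 = 4.311 mg/L.
x_c = v t_c = 0.345 m/s × 2.257 d × 86400 s/d = 67290 m ≈ 67.3 km.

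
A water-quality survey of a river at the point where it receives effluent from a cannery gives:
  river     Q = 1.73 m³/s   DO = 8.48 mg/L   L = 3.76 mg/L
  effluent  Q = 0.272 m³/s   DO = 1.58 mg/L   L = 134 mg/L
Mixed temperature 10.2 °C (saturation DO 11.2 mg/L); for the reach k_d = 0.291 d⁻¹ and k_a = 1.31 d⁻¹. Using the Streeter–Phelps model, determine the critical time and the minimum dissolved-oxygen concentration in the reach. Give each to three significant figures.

Mixed DO = (1.73×8.48 + 0.272×1.58)/(1.73+0.272) = 15.10/2.002 = 7.543 mg/L.
Mixed L₀ = (1.73×3.76 + 0.272×134)/(2.002) = 42.95/2.002 = 21.45 mg/L.
Initial deficit D₀ = C_s − DO₀ = 11.2 − 7.543 = 3.657 mg/L.
t_c = (1/1.019) ln[(1.31/0.291)(1 − 3.657×1.019/(0.291×21.45))] = 0.9814 × ln(1.814) = 0.5847 d.
D_c = (0.291/1.31) × 21.45 × e^(−0.291×0.5847) = 0.2221 × 21.45 × 0.8435 = 4.020 mg/L.
Minimum DO = 11.2 − 4.020 = 7.180 mg/L.

t_c ≈ 0.585 d; minimum DO ≈ 7.18 mg/L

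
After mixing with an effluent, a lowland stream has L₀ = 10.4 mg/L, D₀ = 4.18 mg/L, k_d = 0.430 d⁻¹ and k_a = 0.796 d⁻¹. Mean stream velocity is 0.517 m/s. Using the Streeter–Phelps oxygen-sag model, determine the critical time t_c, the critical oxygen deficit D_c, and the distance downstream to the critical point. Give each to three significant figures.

t_c ≈ 0.539 d; D_c ≈ 4.46 mg/L; x_c ≈ 24.1 km

At the critical point dD/dt = 0, so k_d L₀ e^(−k_d t) = k_a D. Substituting D(t) from the Streeter–Phelps equation and solving for t gives
t_c = ln[(k_a/k_d)(1 − D₀(k_a−k_d)/(k_d L₀))] / (k_a−k_d).
Here k_a−k_d = 0.3660 d⁻¹ and 1 − D₀(k_a−k_d)/(k_d L₀) = 1 − 4.18×0.3660/(0.430×10.4) = 0.6579, so
t_c = ln(1.851 × 0.6579) / 0.3660 = 0.1971 / 0.3660 = 0.5385 d.
L(t_c) = L₀ e^(−k_d t_c) = 10.4 × 0.7933 = 8.250 mg/L, and at the critical point k_a D_c = k_d L, so D_c = (0.430/0.796) × 8.250 = 4.457 mg/L.
x_c = v t_c = 0.517 m/s × 0.5385 d × 86400 s/d = 24060 m ≈ 24.1 km.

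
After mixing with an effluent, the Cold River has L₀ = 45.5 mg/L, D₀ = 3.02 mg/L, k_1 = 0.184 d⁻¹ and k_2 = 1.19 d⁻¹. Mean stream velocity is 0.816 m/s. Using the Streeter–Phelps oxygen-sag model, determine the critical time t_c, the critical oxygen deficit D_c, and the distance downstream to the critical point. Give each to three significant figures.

t_c ≈ 1.41 d; D_c ≈ 5.43 mg/L; x_c ≈ 99.2 km

t_c = [1/(k_2−k_1)] ln[(k_2/k_1)(1 − D₀(k_2−k_1)/(k_1 L₀))]
= [1/(1.19−0.184)] ln[(1.19/0.184)(1 − 3.02×1.006/(0.184×45.5))]
= (1/1.006) ln[6.467 × 0.6371] = 0.9940 × ln(4.120) = 0.9940 × 1.416 = 1.408 d.
L(t_c) = L₀ e^(−k_1 t_c) = 45.5 × 0.7718 = 35.12 mg/L, and at the critical point k_2 D_c = k_1 L, so D_c = (0.184/1.19) × 35.12 = 5.430 mg/L.
x_c = v t_c = 0.816 m/s × 1.408 d × 86400 s/d = 99230 m ≈ 99.2 km.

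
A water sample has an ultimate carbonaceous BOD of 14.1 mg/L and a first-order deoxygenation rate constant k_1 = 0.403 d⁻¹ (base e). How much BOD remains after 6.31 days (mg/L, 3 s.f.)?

L ≈ 1.11 mg/L

L_t = L₀ e^(−k_1 t) = 14.1 × e^(−0.403×6.31) = 14.1 × 0.07864 = 1.109 mg/L.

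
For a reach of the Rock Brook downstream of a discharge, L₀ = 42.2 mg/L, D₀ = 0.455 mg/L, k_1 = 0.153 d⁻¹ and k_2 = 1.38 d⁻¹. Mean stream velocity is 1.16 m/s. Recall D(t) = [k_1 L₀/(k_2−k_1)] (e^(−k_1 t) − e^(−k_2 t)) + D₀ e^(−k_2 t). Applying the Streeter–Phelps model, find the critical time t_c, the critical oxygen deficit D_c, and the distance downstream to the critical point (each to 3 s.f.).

t_c = [1/(k_2−k_1)] ln[(k_2/k_1)(1 − D₀(k_2−k_1)/(k_1 L₀))]
= [1/(1.38−0.153)] ln[(1.38/0.153)(1 − 0.455×1.227/(0.153×42.2))]
= (1/1.227) ln[9.020 × 0.9135] = 0.8150 × ln(8.240) = 0.8150 × 2.109 = 1.719 d.
L(t_c) = L₀ e^(−k_1 t_c) = 42.2 × 0.7688 = 32.44 mg/L, and at the critical point k_2 D_c = k_1 L, so D_c = (0.153/1.38) × 32.44 = 3.597 mg/L.
x_c = v t_c = 1.16 m/s × 1.719 d × 86400 s/d = 172300 m ≈ 172 km.

t_c ≈ 1.72 d; D_c ≈ 3.60 mg/L; x_c ≈ 172 km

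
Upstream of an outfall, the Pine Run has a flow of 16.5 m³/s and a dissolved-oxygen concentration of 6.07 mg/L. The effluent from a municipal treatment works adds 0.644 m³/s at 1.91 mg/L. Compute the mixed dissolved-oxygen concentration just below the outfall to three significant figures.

5.91 mg/L

Flow-weighted mixing: C = (Q_r C_r + Q_w C_w)/(Q_r + Q_w)
= (16.5×6.07 + 0.644×1.91)/(16.5 + 0.644) = 101.4/17.14 = 5.914 mg/L.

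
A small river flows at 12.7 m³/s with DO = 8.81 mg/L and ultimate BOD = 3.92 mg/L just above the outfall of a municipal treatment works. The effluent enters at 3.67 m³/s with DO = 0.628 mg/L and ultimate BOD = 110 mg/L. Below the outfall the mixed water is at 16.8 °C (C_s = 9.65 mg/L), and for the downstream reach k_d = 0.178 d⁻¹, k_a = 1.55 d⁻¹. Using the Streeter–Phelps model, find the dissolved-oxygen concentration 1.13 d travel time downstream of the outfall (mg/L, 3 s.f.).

DO ≈ 6.87 mg/L

Mixed DO = (12.7×8.81 + 3.67×0.628)/(12.7+3.67) = 114.2/16.37 = 6.976 mg/L.
Mixed L₀ = (12.7×3.92 + 3.67×110)/(16.37) = 453.5/16.37 = 27.70 mg/L.
Initial deficit D₀ = C_s − DO₀ = 9.65 − 6.976 = 2.674 mg/L.
D(1.13) = [0.178×27.70/(1.55−0.178)](e^(−0.178×1.13) − e^(−1.55×1.13)) + 2.674 e^(−1.55×1.13)
= 3.594 × (0.8178 − 0.1735) + 2.674 × 0.1735 = 2.780 mg/L.
DO = 9.65 − 2.780 = 6.870 mg/L.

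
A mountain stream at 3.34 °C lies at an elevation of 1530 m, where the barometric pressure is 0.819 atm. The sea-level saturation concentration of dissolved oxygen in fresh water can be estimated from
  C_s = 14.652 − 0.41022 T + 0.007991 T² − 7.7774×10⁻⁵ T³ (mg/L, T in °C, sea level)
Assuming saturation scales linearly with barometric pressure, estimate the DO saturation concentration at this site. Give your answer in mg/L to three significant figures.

At sea level: C_s = 14.652 − 0.41022×3.34 + 0.007991×3.34² − 7.7774×10⁻⁵×3.34³ = 13.37 mg/L.
Pressure correction: C_s' = 13.37 × 0.819 = 10.95 mg/L.

C_s ≈ 10.9 mg/L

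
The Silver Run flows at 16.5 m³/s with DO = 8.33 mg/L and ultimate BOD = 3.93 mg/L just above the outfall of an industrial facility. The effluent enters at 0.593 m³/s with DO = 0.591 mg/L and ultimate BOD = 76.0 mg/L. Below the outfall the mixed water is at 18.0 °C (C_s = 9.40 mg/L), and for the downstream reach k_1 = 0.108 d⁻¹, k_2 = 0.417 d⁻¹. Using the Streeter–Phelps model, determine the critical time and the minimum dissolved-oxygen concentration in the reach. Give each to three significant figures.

t_c ≈ 1.44 d; minimum DO ≈ 7.97 mg/L

Mixed DO = (16.5×8.33 + 0.593×0.591)/(16.5+0.593) = 137.8/17.09 = 8.062 mg/L.
Mixed L₀ = (16.5×3.93 + 0.593×76.0)/(17.09) = 109.9/17.09 = 6.430 mg/L.
Initial deficit D₀ = C_s − DO₀ = 9.40 − 8.062 = 1.338 mg/L.
t_c = (1/0.3090) ln[(0.417/0.108)(1 − 1.338×0.3090/(0.108×6.430))] = 3.236 × ln(1.562) = 1.442 d.
D_c = (0.108/0.417) × 6.430 × e^(−0.108×1.442) = 0.2590 × 6.430 × 0.8557 = 1.425 mg/L.
Minimum DO = 9.40 − 1.425 = 7.975 mg/L.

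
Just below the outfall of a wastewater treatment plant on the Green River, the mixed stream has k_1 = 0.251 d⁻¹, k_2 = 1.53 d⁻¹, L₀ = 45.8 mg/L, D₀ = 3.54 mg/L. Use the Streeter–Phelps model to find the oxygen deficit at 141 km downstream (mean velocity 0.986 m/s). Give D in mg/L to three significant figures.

D ≈ 5.50 mg/L

Travel time t = x/v = 141 km / (0.986 m/s) = 141000 m / 0.986 m/s = 143000 s = 1.655 d.
k_1 L₀/(k_2−k_1) = 0.251×45.8/(1.53−0.251) = 11.50/1.279 = 8.988 mg/L.
e^(−k_1 t) = e^(−0.251×1.655) = 0.6601; e^(−k_2 t) = e^(−1.53×1.655) = 0.07947.
D = 8.988 × (0.6601 − 0.07947) + 3.54 × 0.07947 = 5.218 + 0.2813 = 5.500 mg/L.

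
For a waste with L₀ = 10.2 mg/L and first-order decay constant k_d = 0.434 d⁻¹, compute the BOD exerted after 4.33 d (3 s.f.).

y_t = L₀(1 − e^(−k_d t)) = 10.2 × (1 − e^(−0.434×4.33))
= 10.2 × (1 − 0.1527) = 10.2 × 0.8473 = 8.642 mg/L.

y ≈ 8.64 mg/L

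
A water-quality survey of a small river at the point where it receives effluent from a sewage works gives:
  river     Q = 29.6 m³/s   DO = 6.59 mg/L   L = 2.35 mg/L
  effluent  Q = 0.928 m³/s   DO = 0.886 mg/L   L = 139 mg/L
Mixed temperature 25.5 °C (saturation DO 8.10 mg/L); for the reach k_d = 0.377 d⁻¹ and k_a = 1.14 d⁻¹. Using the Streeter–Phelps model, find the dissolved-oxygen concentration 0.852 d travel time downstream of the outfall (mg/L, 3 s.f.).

Mixed DO = (29.6×6.59 + 0.928×0.886)/(29.6+0.928) = 195.9/30.53 = 6.417 mg/L.
Mixed L₀ = (29.6×2.35 + 0.928×139)/(30.53) = 198.6/30.53 = 6.504 mg/L.
Initial deficit D₀ = C_s − DO₀ = 8.10 − 6.417 = 1.683 mg/L.
D(0.852) = [0.377×6.504/(1.14−0.377)](e^(−0.377×0.852) − e^(−1.14×0.852)) + 1.683 e^(−1.14×0.852)
= 3.214 × (0.7253 − 0.3786) + 1.683 × 0.3786 = 1.751 mg/L.
DO = 8.10 − 1.751 = 6.349 mg/L.

DO ≈ 6.35 mg/L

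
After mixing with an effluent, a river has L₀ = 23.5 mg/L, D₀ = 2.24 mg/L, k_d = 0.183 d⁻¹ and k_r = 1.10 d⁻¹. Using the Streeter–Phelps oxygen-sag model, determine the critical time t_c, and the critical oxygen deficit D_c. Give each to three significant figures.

t_c ≈ 1.25 d; D_c ≈ 3.11 mg/L

At the critical point dD/dt = 0, so k_d L₀ e^(−k_d t) = k_r D. Substituting D(t) from the Streeter–Phelps equation and solving for t gives
t_c = ln[(k_r/k_d)(1 − D₀(k_r−k_d)/(k_d L₀))] / (k_r−k_d).
Here k_r−k_d = 0.9170 d⁻¹ and 1 − D₀(k_r−k_d)/(k_d L₀) = 1 − 2.24×0.9170/(0.183×23.5) = 0.5224, so
t_c = ln(6.011 × 0.5224) / 0.9170 = 1.144 / 0.9170 = 1.248 d.
D_c = (k_d/k_r) L₀ e^(−k_d t_c) = (0.183/1.10) × 23.5 × e^(−0.183×1.248) = 0.1664 × 23.5 × 0.7959 = 3.111 mg/L.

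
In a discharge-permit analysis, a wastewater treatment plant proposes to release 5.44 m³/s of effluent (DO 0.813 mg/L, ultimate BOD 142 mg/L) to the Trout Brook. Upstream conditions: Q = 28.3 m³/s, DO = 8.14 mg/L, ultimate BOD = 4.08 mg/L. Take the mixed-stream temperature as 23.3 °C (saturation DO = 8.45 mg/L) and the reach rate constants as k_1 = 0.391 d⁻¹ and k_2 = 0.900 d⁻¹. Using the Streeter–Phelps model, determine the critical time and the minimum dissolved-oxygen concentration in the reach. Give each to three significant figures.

Mixed DO = (28.3×8.14 + 5.44×0.813)/(28.3+5.44) = 234.8/33.74 = 6.959 mg/L.
Mixed L₀ = (28.3×4.08 + 5.44×142)/(33.74) = 887.9/33.74 = 26.32 mg/L.
Initial deficit D₀ = C_s − DO₀ = 8.45 − 6.959 = 1.491 mg/L.
t_c = (1/0.5090) ln[(0.900/0.391)(1 − 1.491×0.5090/(0.391×26.32))] = 1.965 × ln(2.132) = 1.487 d.
D_c = (0.391/0.900) × 26.32 × e^(−0.391×1.487) = 0.4344 × 26.32 × 0.5590 = 6.392 mg/L.
Minimum DO = 8.45 − 6.392 = 2.058 mg/L.

t_c ≈ 1.49 d; minimum DO ≈ 2.06 mg/L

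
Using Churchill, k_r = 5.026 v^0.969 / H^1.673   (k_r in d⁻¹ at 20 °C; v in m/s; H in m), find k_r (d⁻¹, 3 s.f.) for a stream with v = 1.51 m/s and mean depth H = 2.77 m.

k_r ≈ 1.36 d⁻¹

k_r = 5.026 × 1.51^0.969 / 2.77^1.673 = 5.026 × 1.491 / 5.499 = 1.363 d⁻¹.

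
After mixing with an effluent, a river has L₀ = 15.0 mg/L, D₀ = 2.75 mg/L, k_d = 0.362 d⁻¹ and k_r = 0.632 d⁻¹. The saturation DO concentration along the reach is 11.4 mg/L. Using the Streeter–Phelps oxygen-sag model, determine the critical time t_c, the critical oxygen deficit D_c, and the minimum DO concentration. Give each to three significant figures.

t_c ≈ 1.52 d; D_c ≈ 4.96 mg/L; min DO ≈ 6.44 mg/L

At the critical point dD/dt = 0, so k_d L₀ e^(−k_d t) = k_r D. Substituting D(t) from the Streeter–Phelps equation and solving for t gives
t_c = ln[(k_r/k_d)(1 − D₀(k_r−k_d)/(k_d L₀))] / (k_r−k_d).
Here k_r−k_d = 0.2700 d⁻¹ and 1 − D₀(k_r−k_d)/(k_d L₀) = 1 − 2.75×0.2700/(0.362×15.0) = 0.8633, so
t_c = ln(1.746 × 0.8633) / 0.2700 = 0.4102 / 0.2700 = 1.519 d.
L(t_c) = L₀ e^(−k_d t_c) = 15.0 × 0.5770 = 8.654 mg/L, and at the critical point k_r D_c = k_d L, so D_c = (0.362/0.632) × 8.654 = 4.957 mg/L.
Minimum DO = C_s − D_c = 11.4 − 4.957 = 6.443 mg/L.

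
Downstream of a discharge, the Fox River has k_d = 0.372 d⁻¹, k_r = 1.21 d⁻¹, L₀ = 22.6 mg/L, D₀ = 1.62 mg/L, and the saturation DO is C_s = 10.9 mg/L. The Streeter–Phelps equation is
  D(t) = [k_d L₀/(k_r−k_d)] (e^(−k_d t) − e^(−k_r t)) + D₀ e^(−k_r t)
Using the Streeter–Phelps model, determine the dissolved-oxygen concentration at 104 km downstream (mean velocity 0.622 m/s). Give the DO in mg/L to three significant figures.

DO ≈ 6.83 mg/L

Travel time t = x/v = 104 km / (0.622 m/s) = 104000 m / 0.622 m/s = 167200 s = 1.935 d.
k_d L₀/(k_r−k_d) = 0.372×22.6/(1.21−0.372) = 8.407/0.8380 = 10.03 mg/L.
e^(−k_d t) = e^(−0.372×1.935) = 0.4868; e^(−k_r t) = e^(−1.21×1.935) = 0.09617.
D = 10.03 × (0.4868 − 0.09617) + 1.62 × 0.09617 = 3.919 + 0.1558 = 4.075 mg/L.
DO = C_s − D = 10.9 − 4.075 = 6.825 mg/L.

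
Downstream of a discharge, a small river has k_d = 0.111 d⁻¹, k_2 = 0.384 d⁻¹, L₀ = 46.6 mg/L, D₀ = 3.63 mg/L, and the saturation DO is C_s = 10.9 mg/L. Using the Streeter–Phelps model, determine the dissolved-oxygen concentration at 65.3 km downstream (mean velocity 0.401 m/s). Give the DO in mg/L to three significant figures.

DO ≈ 2.96 mg/L

Travel time t = x/v = 65.3 km / (0.401 m/s) = 65300 m / 0.401 m/s = 162800 s = 1.885 d.
k_d L₀/(k_2−k_d) = 0.111×46.6/(0.384−0.111) = 5.173/0.2730 = 18.95 mg/L.
e^(−k_d t) = e^(−0.111×1.885) = 0.8112; e^(−k_2 t) = e^(−0.384×1.885) = 0.4849.
D = 18.95 × (0.8112 − 0.4849) + 3.63 × 0.4849 = 6.182 + 1.760 = 7.943 mg/L.
DO = C_s − D = 10.9 − 7.943 = 2.957 mg/L.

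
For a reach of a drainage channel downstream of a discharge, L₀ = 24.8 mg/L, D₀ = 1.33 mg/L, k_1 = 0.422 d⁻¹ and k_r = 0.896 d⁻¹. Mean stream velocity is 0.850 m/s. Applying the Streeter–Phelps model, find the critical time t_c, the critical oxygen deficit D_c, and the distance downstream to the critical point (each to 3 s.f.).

t_c = [1/(k_r−k_1)] ln[(k_r/k_1)(1 − D₀(k_r−k_1)/(k_1 L₀))]
= [1/(0.896−0.422)] ln[(0.896/0.422)(1 − 1.33×0.4740/(0.422×24.8))]
= (1/0.4740) ln[2.123 × 0.9398] = 2.110 × ln(1.995) = 2.110 × 0.6908 = 1.457 d.
L(t_c) = L₀ e^(−k_1 t_c) = 24.8 × 0.5406 = 13.41 mg/L, and at the critical point k_r D_c = k_1 L, so D_c = (0.422/0.896) × 13.41 = 6.315 mg/L.
x_c = v t_c = 0.850 m/s × 1.457 d × 86400 s/d = 107000 m ≈ 107 km.

t_c ≈ 1.46 d; D_c ≈ 6.31 mg/L; x_c ≈ 107 km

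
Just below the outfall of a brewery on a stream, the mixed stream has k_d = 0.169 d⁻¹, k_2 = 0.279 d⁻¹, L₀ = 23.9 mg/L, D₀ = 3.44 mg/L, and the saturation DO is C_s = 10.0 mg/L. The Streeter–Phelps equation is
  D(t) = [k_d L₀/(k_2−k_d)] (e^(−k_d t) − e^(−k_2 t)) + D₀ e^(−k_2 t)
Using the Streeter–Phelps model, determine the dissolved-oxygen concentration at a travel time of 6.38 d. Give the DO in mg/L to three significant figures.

k_d L₀/(k_2−k_d) = 0.169×23.9/(0.279−0.169) = 4.039/0.1100 = 36.72 mg/L.
e^(−k_d t) = e^(−0.169×6.380) = 0.3402; e^(−k_2 t) = e^(−0.279×6.380) = 0.1686.
D = 36.72 × (0.3402 − 0.1686) + 3.44 × 0.1686 = 6.300 + 0.5801 = 6.880 mg/L.
DO = C_s − D = 10.0 − 6.880 = 3.120 mg/L.

DO ≈ 3.12 mg/L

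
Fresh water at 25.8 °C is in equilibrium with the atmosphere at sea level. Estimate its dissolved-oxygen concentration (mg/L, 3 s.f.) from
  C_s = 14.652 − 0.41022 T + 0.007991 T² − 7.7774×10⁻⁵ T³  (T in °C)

C_s ≈ 8.05 mg/L

C_s = 14.652 − 0.41022×25.8 + 0.007991×25.8² − 7.7774×10⁻⁵×25.8³ = 8.052 mg/L.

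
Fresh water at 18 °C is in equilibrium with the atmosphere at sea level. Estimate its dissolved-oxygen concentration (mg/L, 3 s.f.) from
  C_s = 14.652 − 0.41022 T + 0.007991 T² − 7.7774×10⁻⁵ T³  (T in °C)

C_s = 14.652 − 0.41022×18 + 0.007991×18² − 7.7774×10⁻⁵×18³ = 9.404 mg/L.

C_s ≈ 9.40 mg/L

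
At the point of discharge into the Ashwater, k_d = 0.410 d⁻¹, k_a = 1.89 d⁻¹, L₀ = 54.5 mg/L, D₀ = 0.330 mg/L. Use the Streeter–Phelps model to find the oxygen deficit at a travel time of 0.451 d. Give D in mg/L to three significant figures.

k_d L₀/(k_a−k_d) = 0.410×54.5/(1.89−0.410) = 22.34/1.480 = 15.10 mg/L.
e^(−k_d t) = e^(−0.410×0.4510) = 0.8312; e^(−k_a t) = e^(−1.89×0.4510) = 0.4264.
D = 15.10 × (0.8312 − 0.4264) + 0.330 × 0.4264 = 6.111 + 0.1407 = 6.252 mg/L.

D ≈ 6.25 mg/L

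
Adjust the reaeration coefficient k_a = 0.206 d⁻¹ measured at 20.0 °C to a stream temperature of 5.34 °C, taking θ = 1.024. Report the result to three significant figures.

k_a ≈ 0.146 d⁻¹

k_a(T₂) = k_a(T₁) · θ^(T₂−T₁) = 0.206 × 1.024^(5.34−20.0)
= 0.206 × 1.024^-14.7 = 0.206 × 0.7063 = 0.1455 d⁻¹.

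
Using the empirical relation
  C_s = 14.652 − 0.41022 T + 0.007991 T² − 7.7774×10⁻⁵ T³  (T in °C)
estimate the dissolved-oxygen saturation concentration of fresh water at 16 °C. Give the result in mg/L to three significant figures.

C_s ≈ 9.82 mg/L

C_s = 14.652 − 0.41022×16 + 0.007991×16² − 7.7774×10⁻⁵×16³ = 9.816 mg/L.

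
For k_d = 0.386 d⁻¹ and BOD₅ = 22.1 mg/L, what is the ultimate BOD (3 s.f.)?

L₀ ≈ 25.9 mg/L

BOD₅ = L₀(1 − e^(−5k_d)) ⇒ L₀ = BOD₅ / (1 − e^(−5×0.386))
= 22.1 / (1 − 0.1451) = 22.1 / 0.8549 = 25.85 mg/L.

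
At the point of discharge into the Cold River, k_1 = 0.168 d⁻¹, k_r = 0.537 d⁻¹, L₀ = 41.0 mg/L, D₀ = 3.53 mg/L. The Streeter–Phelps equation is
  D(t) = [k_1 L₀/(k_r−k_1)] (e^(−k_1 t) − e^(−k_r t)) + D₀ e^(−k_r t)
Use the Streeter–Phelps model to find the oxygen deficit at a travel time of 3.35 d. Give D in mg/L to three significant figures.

k_1 L₀/(k_r−k_1) = 0.168×41.0/(0.537−0.168) = 6.888/0.3690 = 18.67 mg/L.
e^(−k_1 t) = e^(−0.168×3.350) = 0.5696; e^(−k_r t) = e^(−0.537×3.350) = 0.1655.
D = 18.67 × (0.5696 − 0.1655) + 3.53 × 0.1655 = 7.544 + 0.5841 = 8.128 mg/L.

D ≈ 8.13 mg/L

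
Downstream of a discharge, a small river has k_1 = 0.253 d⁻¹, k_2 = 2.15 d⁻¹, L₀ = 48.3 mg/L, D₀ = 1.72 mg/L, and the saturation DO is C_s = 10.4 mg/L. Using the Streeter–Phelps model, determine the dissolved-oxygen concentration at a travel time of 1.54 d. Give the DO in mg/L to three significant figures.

DO ≈ 6.21 mg/L

k_1 L₀/(k_2−k_1) = 0.253×48.3/(2.15−0.253) = 12.22/1.897 = 6.442 mg/L.
e^(−k_1 t) = e^(−0.253×1.540) = 0.6773; e^(−k_2 t) = e^(−2.15×1.540) = 0.03648.
D = 6.442 × (0.6773 − 0.03648) + 1.72 × 0.03648 = 4.128 + 0.06275 = 4.191 mg/L.
DO = C_s − D = 10.4 − 4.191 = 6.209 mg/L.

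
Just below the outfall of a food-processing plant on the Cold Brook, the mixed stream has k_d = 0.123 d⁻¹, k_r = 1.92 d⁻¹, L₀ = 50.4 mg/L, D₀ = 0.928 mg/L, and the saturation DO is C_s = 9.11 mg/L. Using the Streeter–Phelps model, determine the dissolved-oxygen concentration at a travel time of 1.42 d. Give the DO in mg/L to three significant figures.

DO ≈ 6.38 mg/L

k_d L₀/(k_r−k_d) = 0.123×50.4/(1.92−0.123) = 6.199/1.797 = 3.450 mg/L.
e^(−k_d t) = e^(−0.123×1.420) = 0.8397; e^(−k_r t) = e^(−1.92×1.420) = 0.06545.
D = 3.450 × (0.8397 − 0.06545) + 0.928 × 0.06545 = 2.671 + 0.06074 = 2.732 mg/L.
DO = C_s − D = 9.11 − 2.732 = 6.378 mg/L.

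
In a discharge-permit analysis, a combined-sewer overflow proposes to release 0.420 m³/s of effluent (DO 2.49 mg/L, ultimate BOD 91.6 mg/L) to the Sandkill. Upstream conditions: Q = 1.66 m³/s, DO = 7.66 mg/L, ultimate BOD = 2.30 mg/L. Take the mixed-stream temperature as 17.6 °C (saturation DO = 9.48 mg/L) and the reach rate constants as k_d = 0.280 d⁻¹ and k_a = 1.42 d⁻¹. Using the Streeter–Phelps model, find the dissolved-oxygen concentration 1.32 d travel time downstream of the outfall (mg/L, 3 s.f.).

Mixed DO = (1.66×7.66 + 0.420×2.49)/(1.66+0.420) = 13.76/2.080 = 6.616 mg/L.
Mixed L₀ = (1.66×2.30 + 0.420×91.6)/(2.080) = 42.29/2.080 = 20.33 mg/L.
Initial deficit D₀ = C_s − DO₀ = 9.48 − 6.616 = 2.864 mg/L.
D(1.32) = [0.280×20.33/(1.42−0.280)](e^(−0.280×1.32) − e^(−1.42×1.32)) + 2.864 e^(−1.42×1.32)
= 4.994 × (0.6910 − 0.1534) + 2.864 × 0.1534 = 3.124 mg/L.
DO = 9.48 − 3.124 = 6.356 mg/L.

DO ≈ 6.36 mg/L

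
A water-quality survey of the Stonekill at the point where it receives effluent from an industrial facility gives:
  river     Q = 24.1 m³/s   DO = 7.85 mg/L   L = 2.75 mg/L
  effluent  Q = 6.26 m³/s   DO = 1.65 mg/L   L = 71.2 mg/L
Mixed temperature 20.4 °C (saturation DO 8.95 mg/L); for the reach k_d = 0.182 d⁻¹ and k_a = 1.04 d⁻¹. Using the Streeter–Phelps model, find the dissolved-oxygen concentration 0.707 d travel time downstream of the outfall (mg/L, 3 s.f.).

Mixed DO = (24.1×7.85 + 6.26×1.65)/(24.1+6.26) = 199.5/30.36 = 6.572 mg/L.
Mixed L₀ = (24.1×2.75 + 6.26×71.2)/(30.36) = 512.0/30.36 = 16.86 mg/L.
Initial deficit D₀ = C_s − DO₀ = 8.95 − 6.572 = 2.378 mg/L.
D(0.707) = [0.182×16.86/(1.04−0.182)](e^(−0.182×0.707) − e^(−1.04×0.707)) + 2.378 e^(−1.04×0.707)
= 3.577 × (0.8793 − 0.4794) + 2.378 × 0.4794 = 2.571 mg/L.
DO = 8.95 − 2.571 = 6.379 mg/L.

DO ≈ 6.38 mg/L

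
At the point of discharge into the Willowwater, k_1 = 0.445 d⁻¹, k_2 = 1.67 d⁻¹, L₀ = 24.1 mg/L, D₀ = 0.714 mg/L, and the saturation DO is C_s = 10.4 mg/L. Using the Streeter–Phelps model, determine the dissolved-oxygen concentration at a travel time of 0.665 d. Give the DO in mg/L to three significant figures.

k_1 L₀/(k_2−k_1) = 0.445×24.1/(1.67−0.445) = 10.72/1.225 = 8.755 mg/L.
e^(−k_1 t) = e^(−0.445×0.6650) = 0.7438; e^(−k_2 t) = e^(−1.67×0.6650) = 0.3294.
D = 8.755 × (0.7438 − 0.3294) + 0.714 × 0.3294 = 3.629 + 0.2352 = 3.864 mg/L.
DO = C_s − D = 10.4 − 3.864 = 6.536 mg/L.

DO ≈ 6.54 mg/L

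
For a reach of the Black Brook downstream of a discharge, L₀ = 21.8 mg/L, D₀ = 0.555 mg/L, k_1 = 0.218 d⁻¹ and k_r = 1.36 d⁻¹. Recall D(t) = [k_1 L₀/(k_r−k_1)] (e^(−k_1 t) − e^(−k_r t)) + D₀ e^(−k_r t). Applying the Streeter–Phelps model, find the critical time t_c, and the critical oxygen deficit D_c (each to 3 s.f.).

t_c = [1/(k_r−k_1)] ln[(k_r/k_1)(1 − D₀(k_r−k_1)/(k_1 L₀))]
= [1/(1.36−0.218)] ln[(1.36/0.218)(1 − 0.555×1.142/(0.218×21.8))]
= (1/1.142) ln[6.239 × 0.8666] = 0.8757 × ln(5.407) = 0.8757 × 1.688 = 1.478 d.
D_c = (k_1/k_r) L₀ e^(−k_1 t_c) = (0.218/1.36) × 21.8 × e^(−0.218×1.478) = 0.1603 × 21.8 × 0.7246 = 2.532 mg/L.

t_c ≈ 1.48 d; D_c ≈ 2.53 mg/L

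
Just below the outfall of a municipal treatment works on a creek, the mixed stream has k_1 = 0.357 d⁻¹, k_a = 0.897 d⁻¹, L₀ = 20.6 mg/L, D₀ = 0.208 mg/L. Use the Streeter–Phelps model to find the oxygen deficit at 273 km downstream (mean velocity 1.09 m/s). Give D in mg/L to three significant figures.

Travel time t = x/v = 273 km / (1.09 m/s) = 273000 m / 1.09 m/s = 250500 s = 2.899 d.
k_1 L₀/(k_a−k_1) = 0.357×20.6/(0.897−0.357) = 7.354/0.5400 = 13.62 mg/L.
e^(−k_1 t) = e^(−0.357×2.899) = 0.3553; e^(−k_a t) = e^(−0.897×2.899) = 0.07426.
D = 13.62 × (0.3553 − 0.07426) + 0.208 × 0.07426 = 3.827 + 0.01545 = 3.843 mg/L.

D ≈ 3.84 mg/L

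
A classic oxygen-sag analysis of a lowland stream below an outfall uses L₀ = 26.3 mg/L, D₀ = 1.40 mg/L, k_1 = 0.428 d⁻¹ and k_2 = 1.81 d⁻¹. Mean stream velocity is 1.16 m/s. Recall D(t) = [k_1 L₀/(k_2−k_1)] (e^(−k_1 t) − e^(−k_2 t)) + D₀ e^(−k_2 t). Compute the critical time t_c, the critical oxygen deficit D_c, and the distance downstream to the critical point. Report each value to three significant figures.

At the critical point dD/dt = 0, so k_1 L₀ e^(−k_1 t) = k_2 D. Substituting D(t) from the Streeter–Phelps equation and solving for t gives
t_c = ln[(k_2/k_1)(1 − D₀(k_2−k_1)/(k_1 L₀))] / (k_2−k_1).
Here k_2−k_1 = 1.382 d⁻¹ and 1 − D₀(k_2−k_1)/(k_1 L₀) = 1 − 1.40×1.382/(0.428×26.3) = 0.8281, so
t_c = ln(4.229 × 0.8281) / 1.382 = 1.253 / 1.382 = 0.9069 d.
L(t_c) = L₀ e^(−k_1 t_c) = 26.3 × 0.6783 = 17.84 mg/L, and at the critical point k_2 D_c = k_1 L, so D_c = (0.428/1.81) × 17.84 = 4.218 mg/L.
x_c = v t_c = 1.16 m/s × 0.9069 d × 86400 s/d = 90890 m ≈ 90.9 km.

t_c ≈ 0.907 d; D_c ≈ 4.22 mg/L; x_c ≈ 90.9 km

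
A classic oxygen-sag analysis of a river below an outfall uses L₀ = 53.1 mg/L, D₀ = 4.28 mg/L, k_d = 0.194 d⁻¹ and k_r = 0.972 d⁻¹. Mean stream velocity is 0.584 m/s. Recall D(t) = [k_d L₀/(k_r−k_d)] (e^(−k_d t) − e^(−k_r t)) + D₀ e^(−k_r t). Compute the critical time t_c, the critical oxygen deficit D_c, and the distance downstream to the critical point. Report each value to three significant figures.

t_c = [1/(k_r−k_d)] ln[(k_r/k_d)(1 − D₀(k_r−k_d)/(k_d L₀))]
= [1/(0.972−0.194)] ln[(0.972/0.194)(1 − 4.28×0.7780/(0.194×53.1))]
= (1/0.7780) ln[5.010 × 0.6768] = 1.285 × ln(3.391) = 1.285 × 1.221 = 1.569 d.
D_c = (k_d/k_r) L₀ e^(−k_d t_c) = (0.194/0.972) × 53.1 × e^(−0.194×1.569) = 0.1996 × 53.1 × 0.7375 = 7.816 mg/L.
x_c = v t_c = 0.584 m/s × 1.569 d × 86400 s/d = 79190 m ≈ 79.2 km.

t_c ≈ 1.57 d; D_c ≈ 7.82 mg/L; x_c ≈ 79.2 km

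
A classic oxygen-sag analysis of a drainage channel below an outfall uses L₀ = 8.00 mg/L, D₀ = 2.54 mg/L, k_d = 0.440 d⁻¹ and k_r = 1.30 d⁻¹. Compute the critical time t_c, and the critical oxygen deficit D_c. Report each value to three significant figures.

t_c ≈ 0.133 d; D_c ≈ 2.55 mg/L

With k_r/k_d = 2.955 and 1 − D₀(k_r−k_d)/(k_d L₀) = 0.3794,
t_c = ln(2.955 × 0.3794) / (1.30 − 0.440) = ln(1.121) / 0.8600 = 0.1143/0.8600 = 0.1329 d.
L(t_c) = L₀ e^(−k_d t_c) = 8.00 × 0.9432 = 7.546 mg/L, and at the critical point k_r D_c = k_d L, so D_c = (0.440/1.30) × 7.546 = 2.554 mg/L.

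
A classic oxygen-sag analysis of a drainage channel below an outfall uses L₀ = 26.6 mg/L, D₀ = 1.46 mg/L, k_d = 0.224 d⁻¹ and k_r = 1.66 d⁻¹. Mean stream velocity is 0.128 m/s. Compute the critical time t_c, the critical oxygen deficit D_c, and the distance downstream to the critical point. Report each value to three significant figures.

t_c ≈ 1.09 d; D_c ≈ 2.81 mg/L; x_c ≈ 12.1 km

With k_r/k_d = 7.411 and 1 − D₀(k_r−k_d)/(k_d L₀) = 0.6481,
t_c = ln(7.411 × 0.6481) / (1.66 − 0.224) = ln(4.803) / 1.436 = 1.569/1.436 = 1.093 d.
D_c = (k_d/k_r) L₀ e^(−k_d t_c) = (0.224/1.66) × 26.6 × e^(−0.224×1.093) = 0.1349 × 26.6 × 0.7829 = 2.810 mg/L.
x_c = v t_c = 0.128 m/s × 1.093 d × 86400 s/d = 12090 m ≈ 12.1 km.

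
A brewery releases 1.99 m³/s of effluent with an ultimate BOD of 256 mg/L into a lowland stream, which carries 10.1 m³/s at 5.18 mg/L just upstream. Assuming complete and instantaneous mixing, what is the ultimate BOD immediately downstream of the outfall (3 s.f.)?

Flow-weighted mixing: C = (Q_r C_r + Q_w C_w)/(Q_r + Q_w)
= (10.1×5.18 + 1.99×256)/(10.1 + 1.99) = 561.8/12.09 = 46.46 mg/L.

46.5 mg/L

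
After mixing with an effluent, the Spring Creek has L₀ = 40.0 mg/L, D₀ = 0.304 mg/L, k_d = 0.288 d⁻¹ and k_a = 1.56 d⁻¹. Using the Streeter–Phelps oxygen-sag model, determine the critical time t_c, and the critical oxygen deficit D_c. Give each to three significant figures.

t_c = [1/(k_a−k_d)] ln[(k_a/k_d)(1 − D₀(k_a−k_d)/(k_d L₀))]
= [1/(1.56−0.288)] ln[(1.56/0.288)(1 − 0.304×1.272/(0.288×40.0))]
= (1/1.272) ln[5.417 × 0.9664] = 0.7862 × ln(5.235) = 0.7862 × 1.655 = 1.301 d.
D_c = (k_d/k_a) L₀ e^(−k_d t_c) = (0.288/1.56) × 40.0 × e^(−0.288×1.301) = 0.1846 × 40.0 × 0.6874 = 5.076 mg/L.

t_c ≈ 1.30 d; D_c ≈ 5.08 mg/L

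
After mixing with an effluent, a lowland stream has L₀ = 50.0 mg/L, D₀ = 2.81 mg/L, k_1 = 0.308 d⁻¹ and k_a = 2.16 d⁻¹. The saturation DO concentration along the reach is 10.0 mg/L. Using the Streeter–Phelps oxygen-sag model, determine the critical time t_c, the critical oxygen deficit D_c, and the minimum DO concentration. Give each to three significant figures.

t_c = [1/(k_a−k_1)] ln[(k_a/k_1)(1 − D₀(k_a−k_1)/(k_1 L₀))]
= [1/(2.16−0.308)] ln[(2.16/0.308)(1 − 2.81×1.852/(0.308×50.0))]
= (1/1.852) ln[7.013 × 0.6621] = 0.5400 × ln(4.643) = 0.5400 × 1.535 = 0.8290 d.
L(t_c) = L₀ e^(−k_1 t_c) = 50.0 × 0.7747 = 38.73 mg/L, and at the critical point k_a D_c = k_1 L, so D_c = (0.308/2.16) × 38.73 = 5.523 mg/L.
Minimum DO = C_s − D_c = 10.0 − 5.523 = 4.477 mg/L.

t_c ≈ 0.829 d; D_c ≈ 5.52 mg/L; min DO ≈ 4.48 mg/L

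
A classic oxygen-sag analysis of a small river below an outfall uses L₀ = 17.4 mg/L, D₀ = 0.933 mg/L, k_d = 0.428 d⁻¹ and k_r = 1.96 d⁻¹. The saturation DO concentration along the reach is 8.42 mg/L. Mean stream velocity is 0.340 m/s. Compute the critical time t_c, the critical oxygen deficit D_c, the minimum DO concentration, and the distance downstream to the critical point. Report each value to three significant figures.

t_c ≈ 0.854 d; D_c ≈ 2.64 mg/L; min DO ≈ 5.78 mg/L; x_c ≈ 25.1 km

With k_r/k_d = 4.579 and 1 − D₀(k_r−k_d)/(k_d L₀) = 0.8081,
t_c = ln(4.579 × 0.8081) / (1.96 − 0.428) = ln(3.700) / 1.532 = 1.308/1.532 = 0.8541 d.
L(t_c) = L₀ e^(−k_d t_c) = 17.4 × 0.6938 = 12.07 mg/L, and at the critical point k_r D_c = k_d L, so D_c = (0.428/1.96) × 12.07 = 2.636 mg/L.
Minimum DO = C_s − D_c = 8.42 − 2.636 = 5.784 mg/L.
x_c = v t_c = 0.340 m/s × 0.8541 d × 86400 s/d = 25090 m ≈ 25.1 km.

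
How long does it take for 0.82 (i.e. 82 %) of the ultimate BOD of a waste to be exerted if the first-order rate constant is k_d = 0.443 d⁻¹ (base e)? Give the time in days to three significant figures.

t ≈ 3.87 d

y/L₀ = 1 − e^(−k_d t) = 0.82 ⇒ e^(−k_d t) = 0.180
t = −ln(0.180) / 0.443 = 1.715 / 0.443 = 3.871 d.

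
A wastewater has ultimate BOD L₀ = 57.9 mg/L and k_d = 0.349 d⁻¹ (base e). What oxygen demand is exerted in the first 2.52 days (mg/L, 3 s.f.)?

y ≈ 33.9 mg/L

y_t = L₀(1 − e^(−k_d t)) = 57.9 × (1 − e^(−0.349×2.52))
= 57.9 × (1 − 0.4150) = 57.9 × 0.5850 = 33.87 mg/L.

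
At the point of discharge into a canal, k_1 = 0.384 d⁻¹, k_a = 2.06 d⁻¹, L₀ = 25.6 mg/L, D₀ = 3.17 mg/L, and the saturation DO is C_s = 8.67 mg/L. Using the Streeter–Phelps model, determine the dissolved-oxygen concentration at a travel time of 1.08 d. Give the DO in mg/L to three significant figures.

k_1 L₀/(k_a−k_1) = 0.384×25.6/(2.06−0.384) = 9.830/1.676 = 5.865 mg/L.
e^(−k_1 t) = e^(−0.384×1.080) = 0.6605; e^(−k_a t) = e^(−2.06×1.080) = 0.1081.
D = 5.865 × (0.6605 − 0.1081) + 3.17 × 0.1081 = 3.240 + 0.3426 = 3.583 mg/L.
DO = C_s − D = 8.67 − 3.583 = 5.087 mg/L.

DO ≈ 5.09 mg/L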